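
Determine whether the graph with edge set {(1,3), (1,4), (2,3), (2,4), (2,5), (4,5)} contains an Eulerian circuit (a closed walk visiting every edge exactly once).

Step 1: Find the degree of each vertex:
  deg(1) = 2
  deg(2) = 3
  deg(3) = 2
  deg(4) = 3
  deg(5) = 2

Step 2: Count vertices with odd degree:
  Odd-degree vertices: 2, 4 (2 total)

Step 3: Apply Euler's theorem:
  - Eulerian circuit exists iff graph is connected and all vertices have even degree
  - Eulerian path exists iff graph is connected and has 0 or 2 odd-degree vertices

Graph is connected with exactly 2 odd-degree vertices (2, 4).
Eulerian path exists (starting and ending at the odd-degree vertices), but no Eulerian circuit.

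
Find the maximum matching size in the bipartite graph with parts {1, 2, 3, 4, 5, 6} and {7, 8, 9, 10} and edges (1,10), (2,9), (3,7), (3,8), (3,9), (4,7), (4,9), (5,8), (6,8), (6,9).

Step 1: List the neighbors of each left vertex:
  1: 10
  2: 9
  3: 7, 8, 9
  4: 7, 9
  5: 8
  6: 8, 9

Step 2: Greedily match left vertices, then look for augmenting paths:
  Match 1 -- 10
  Match 2 -- 9
  Match 3 -- 7
  Match 5 -- 8
  No augmenting path remains.

Step 3: Verify this is maximum:
  Matching size 4 = min(|L|, |R|) = min(6, 4), which is an upper bound, so this matching is maximum.

Maximum matching: {(1,10), (2,9), (3,7), (5,8)}
Size: 4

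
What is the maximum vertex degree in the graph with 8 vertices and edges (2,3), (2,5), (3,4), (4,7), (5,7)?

Step 1: Count edges incident to each vertex:
  deg(1) = 0 (neighbors: none)
  deg(2) = 2 (neighbors: 3, 5)
  deg(3) = 2 (neighbors: 2, 4)
  deg(4) = 2 (neighbors: 3, 7)
  deg(5) = 2 (neighbors: 2, 7)
  deg(6) = 0 (neighbors: none)
  deg(7) = 2 (neighbors: 4, 5)
  deg(8) = 0 (neighbors: none)

Step 2: Find maximum:
  max(0, 2, 2, 2, 2, 0, 2, 0) = 2 (vertex 2)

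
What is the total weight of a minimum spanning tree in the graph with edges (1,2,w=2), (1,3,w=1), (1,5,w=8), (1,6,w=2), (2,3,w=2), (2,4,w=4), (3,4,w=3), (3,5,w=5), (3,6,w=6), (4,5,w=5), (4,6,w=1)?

Apply Kruskal's algorithm (sort edges by weight, add if no cycle):

Sorted edges by weight:
  (1,3) w=1
  (4,6) w=1
  (1,2) w=2
  (1,6) w=2
  (2,3) w=2
  (3,4) w=3
  (2,4) w=4
  (3,5) w=5
  (4,5) w=5
  (3,6) w=6
  (1,5) w=8

Add edge (1,3) w=1 -- no cycle. Running total: 1
Add edge (4,6) w=1 -- no cycle. Running total: 2
Add edge (1,2) w=2 -- no cycle. Running total: 4
Add edge (1,6) w=2 -- no cycle. Running total: 6
Skip edge (2,3) w=2 -- would create cycle
Skip edge (3,4) w=3 -- would create cycle
Skip edge (2,4) w=4 -- would create cycle
Add edge (3,5) w=5 -- no cycle. Running total: 11

MST edges: (1,3,w=1), (4,6,w=1), (1,2,w=2), (1,6,w=2), (3,5,w=5)
Total MST weight: 1 + 1 + 2 + 2 + 5 = 11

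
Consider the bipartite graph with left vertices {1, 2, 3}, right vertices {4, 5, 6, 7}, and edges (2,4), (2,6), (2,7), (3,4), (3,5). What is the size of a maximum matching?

Step 1: List the neighbors of each left vertex:
  1: (none)
  2: 4, 6, 7
  3: 4, 5

Step 2: Greedily match left vertices, then look for augmenting paths:
  Match 2 -- 4
  Match 3 -- 5
  No augmenting path remains.

Step 3: Verify this is maximum:
  Matching has size 2. The vertex set {2, 3} covers every edge and has size 2; any matching has at most one edge per cover vertex, so 2 is maximum (König's theorem).

Maximum matching: {(2,4), (3,5)}
Size: 2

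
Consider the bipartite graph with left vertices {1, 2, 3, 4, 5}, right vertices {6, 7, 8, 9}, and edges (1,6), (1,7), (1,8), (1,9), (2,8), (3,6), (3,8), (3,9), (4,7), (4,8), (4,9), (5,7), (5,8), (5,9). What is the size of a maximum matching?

Step 1: List the neighbors of each left vertex:
  1: 6, 7, 8, 9
  2: 8
  3: 6, 8, 9
  4: 7, 8, 9
  5: 7, 8, 9

Step 2: Greedily match left vertices, then look for augmenting paths:
  Match 1 -- 6
  Match 2 -- 8
  Match 3 -- 9
  Match 4 -- 7
  No augmenting path remains.

Step 3: Verify this is maximum:
  Matching size 4 = min(|L|, |R|) = min(5, 4), which is an upper bound, so this matching is maximum.

Maximum matching: {(1,6), (2,8), (3,9), (4,7)}
Size: 4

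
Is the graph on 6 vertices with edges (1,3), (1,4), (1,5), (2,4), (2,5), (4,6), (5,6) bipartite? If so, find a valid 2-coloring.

Step 1: Attempt 2-coloring using BFS:
  Start at vertex 1, assign color 0
  Color vertex 3 with color 1 (neighbor of 1)
  Color vertex 4 with color 1 (neighbor of 1)
  Color vertex 5 with color 1 (neighbor of 1)
  Color vertex 2 with color 0 (neighbor of 4)
  Color vertex 6 with color 0 (neighbor of 4)

Step 2: 2-coloring succeeded. No conflicts found.
  Set A (color 0): {1, 2, 6}
  Set B (color 1): {3, 4, 5}

The graph is bipartite with partition {1, 2, 6}, {3, 4, 5}.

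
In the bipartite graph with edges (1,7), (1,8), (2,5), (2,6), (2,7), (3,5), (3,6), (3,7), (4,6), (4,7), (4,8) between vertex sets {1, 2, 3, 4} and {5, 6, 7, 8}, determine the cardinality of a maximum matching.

Step 1: List the neighbors of each left vertex:
  1: 7, 8
  2: 5, 6, 7
  3: 5, 6, 7
  4: 6, 7, 8

Step 2: Greedily match left vertices, then look for augmenting paths:
  Match 1 -- 7
  Match 2 -- 5
  Match 3 -- 6
  Match 4 -- 8
  No augmenting path remains.

Step 3: Verify this is maximum:
  Matching size 4 = min(|L|, |R|) = min(4, 4), which is an upper bound, so this matching is maximum.

Maximum matching: {(1,7), (2,5), (3,6), (4,8)}
Size: 4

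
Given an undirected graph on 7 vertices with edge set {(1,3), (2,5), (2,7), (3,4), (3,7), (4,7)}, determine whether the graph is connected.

Step 1: Build adjacency list from edges:
  1: 3
  2: 5, 7
  3: 1, 4, 7
  4: 3, 7
  5: 2
  6: (none)
  7: 2, 3, 4

Step 2: Run BFS/DFS from vertex 1:
  Visited: {1, 3, 4, 7, 2, 5}
  Reached 6 of 7 vertices

Step 3: Only 6 of 7 vertices reached. Graph is disconnected.
Connected components: {1, 2, 3, 4, 5, 7}, {6}
Answer: No, the graph is not connected (2 components).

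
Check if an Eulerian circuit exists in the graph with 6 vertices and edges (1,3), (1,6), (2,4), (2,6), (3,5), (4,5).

Step 1: Find the degree of each vertex:
  deg(1) = 2
  deg(2) = 2
  deg(3) = 2
  deg(4) = 2
  deg(5) = 2
  deg(6) = 2

Step 2: Count vertices with odd degree:
  All vertices have even degree (0 odd-degree vertices)

Step 3: Apply Euler's theorem:
  - Eulerian circuit exists iff graph is connected and all vertices have even degree
  - Eulerian path exists iff graph is connected and has 0 or 2 odd-degree vertices

Graph is connected with 0 odd-degree vertices.
Both Eulerian circuit and Eulerian path exist.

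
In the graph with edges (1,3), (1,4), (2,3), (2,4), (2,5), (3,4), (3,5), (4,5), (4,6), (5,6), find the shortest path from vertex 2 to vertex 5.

Step 1: Build adjacency list:
  1: 3, 4
  2: 3, 4, 5
  3: 1, 2, 4, 5
  4: 1, 2, 3, 5, 6
  5: 2, 3, 4, 6
  6: 4, 5

Step 2: BFS from vertex 2 to find shortest path to 5:
  vertex 3 reached at distance 1
  vertex 4 reached at distance 1
  vertex 5 reached at distance 1

Step 3: Shortest path: 2 -> 5
Path length: 1 edge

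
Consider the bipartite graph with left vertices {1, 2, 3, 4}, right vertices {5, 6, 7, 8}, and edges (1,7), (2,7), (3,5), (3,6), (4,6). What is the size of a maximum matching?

Step 1: List the neighbors of each left vertex:
  1: 7
  2: 7
  3: 5, 6
  4: 6

Step 2: Greedily match left vertices, then look for augmenting paths:
  Match 1 -- 7
  Match 3 -- 5
  Match 4 -- 6
  No augmenting path remains.

Step 3: Verify this is maximum:
  Matching has size 3. The vertex set {3, 4, 7} covers every edge and has size 3; any matching has at most one edge per cover vertex, so 3 is maximum (König's theorem).

Maximum matching: {(1,7), (3,5), (4,6)}
Size: 3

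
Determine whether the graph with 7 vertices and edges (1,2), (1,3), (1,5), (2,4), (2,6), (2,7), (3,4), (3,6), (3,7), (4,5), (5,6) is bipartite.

Step 1: Attempt 2-coloring using BFS:
  Start at vertex 1, assign color 0
  Color vertex 2 with color 1 (neighbor of 1)
  Color vertex 3 with color 1 (neighbor of 1)
  Color vertex 5 with color 1 (neighbor of 1)
  Color vertex 4 with color 0 (neighbor of 2)
  Color vertex 6 with color 0 (neighbor of 2)
  Color vertex 7 with color 0 (neighbor of 2)

Step 2: 2-coloring succeeded. No conflicts found.
  Set A (color 0): {1, 4, 6, 7}
  Set B (color 1): {2, 3, 5}

The graph is bipartite with partition {1, 4, 6, 7}, {2, 3, 5}.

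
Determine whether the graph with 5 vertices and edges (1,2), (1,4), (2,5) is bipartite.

Step 1: Attempt 2-coloring using BFS:
  Start at vertex 1, assign color 0
  Color vertex 2 with color 1 (neighbor of 1)
  Color vertex 4 with color 1 (neighbor of 1)
  Color vertex 5 with color 0 (neighbor of 2)
  Start new component at vertex 3, assign color 0

Step 2: 2-coloring succeeded. No conflicts found.
  Set A (color 0): {1, 3, 5}
  Set B (color 1): {2, 4}

The graph is bipartite with partition {1, 3, 5}, {2, 4}.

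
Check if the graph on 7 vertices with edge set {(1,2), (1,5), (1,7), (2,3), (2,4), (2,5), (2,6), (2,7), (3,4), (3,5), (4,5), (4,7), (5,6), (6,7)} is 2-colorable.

Step 1: Attempt 2-coloring using BFS:
  Start at vertex 1, assign color 0
  Color vertex 2 with color 1 (neighbor of 1)
  Color vertex 5 with color 1 (neighbor of 1)
  Color vertex 7 with color 1 (neighbor of 1)
  Color vertex 3 with color 0 (neighbor of 2)
  Color vertex 4 with color 0 (neighbor of 2)

Step 2: Conflict found! Vertices 2 and 5 are adjacent but have the same color.
This means the graph contains an odd cycle.

The graph is NOT bipartite.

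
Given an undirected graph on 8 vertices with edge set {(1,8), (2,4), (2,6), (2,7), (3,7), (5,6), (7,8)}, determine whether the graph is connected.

Step 1: Build adjacency list from edges:
  1: 8
  2: 4, 6, 7
  3: 7
  4: 2
  5: 6
  6: 2, 5
  7: 2, 3, 8
  8: 1, 7

Step 2: Run BFS/DFS from vertex 1:
  Visited: {1, 8, 7, 2, 3, 4, 6, 5}
  Reached 8 of 8 vertices

Step 3: All 8 vertices reached from vertex 1, so the graph is connected.
Answer: Yes, the graph is connected.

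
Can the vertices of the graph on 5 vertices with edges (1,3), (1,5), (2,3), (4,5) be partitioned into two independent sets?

Step 1: Attempt 2-coloring using BFS:
  Start at vertex 1, assign color 0
  Color vertex 3 with color 1 (neighbor of 1)
  Color vertex 5 with color 1 (neighbor of 1)
  Color vertex 2 with color 0 (neighbor of 3)
  Color vertex 4 with color 0 (neighbor of 5)

Step 2: 2-coloring succeeded. No conflicts found.
  Set A (color 0): {1, 2, 4}
  Set B (color 1): {3, 5}

The graph is bipartite with partition {1, 2, 4}, {3, 5}.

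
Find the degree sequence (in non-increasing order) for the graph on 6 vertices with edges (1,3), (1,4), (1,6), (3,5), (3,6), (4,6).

Step 1: Count edges incident to each vertex:
  deg(1) = 3 (neighbors: 3, 4, 6)
  deg(2) = 0 (neighbors: none)
  deg(3) = 3 (neighbors: 1, 5, 6)
  deg(4) = 2 (neighbors: 1, 6)
  deg(5) = 1 (neighbors: 3)
  deg(6) = 3 (neighbors: 1, 3, 4)

Step 2: Sort degrees in non-increasing order:
  Degrees: [3, 0, 3, 2, 1, 3] -> sorted: [3, 3, 3, 2, 1, 0]

Degree sequence: [3, 3, 3, 2, 1, 0]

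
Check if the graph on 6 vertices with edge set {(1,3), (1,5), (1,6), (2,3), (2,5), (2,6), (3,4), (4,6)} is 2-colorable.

Step 1: Attempt 2-coloring using BFS:
  Start at vertex 1, assign color 0
  Color vertex 3 with color 1 (neighbor of 1)
  Color vertex 5 with color 1 (neighbor of 1)
  Color vertex 6 with color 1 (neighbor of 1)
  Color vertex 2 with color 0 (neighbor of 3)
  Color vertex 4 with color 0 (neighbor of 3)

Step 2: 2-coloring succeeded. No conflicts found.
  Set A (color 0): {1, 2, 4}
  Set B (color 1): {3, 5, 6}

The graph is bipartite with partition {1, 2, 4}, {3, 5, 6}.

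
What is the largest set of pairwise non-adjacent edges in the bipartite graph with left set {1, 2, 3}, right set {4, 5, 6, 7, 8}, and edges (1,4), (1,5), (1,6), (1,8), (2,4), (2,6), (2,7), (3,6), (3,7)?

Step 1: List the neighbors of each left vertex:
  1: 4, 5, 6, 8
  2: 4, 6, 7
  3: 6, 7

Step 2: Greedily match left vertices, then look for augmenting paths:
  Match 1 -- 4
  Match 2 -- 6
  Match 3 -- 7
  No augmenting path remains.

Step 3: Verify this is maximum:
  Matching size 3 = min(|L|, |R|) = min(3, 5), which is an upper bound, so this matching is maximum.

Maximum matching: {(1,4), (2,6), (3,7)}
Size: 3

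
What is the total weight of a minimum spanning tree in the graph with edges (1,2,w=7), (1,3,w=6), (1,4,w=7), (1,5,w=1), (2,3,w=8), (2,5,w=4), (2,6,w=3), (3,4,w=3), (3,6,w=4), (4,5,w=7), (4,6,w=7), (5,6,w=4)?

Apply Kruskal's algorithm (sort edges by weight, add if no cycle):

Sorted edges by weight:
  (1,5) w=1
  (2,6) w=3
  (3,4) w=3
  (2,5) w=4
  (3,6) w=4
  (5,6) w=4
  (1,3) w=6
  (1,4) w=7
  (1,2) w=7
  (4,5) w=7
  (4,6) w=7
  (2,3) w=8

Add edge (1,5) w=1 -- no cycle. Running total: 1
Add edge (2,6) w=3 -- no cycle. Running total: 4
Add edge (3,4) w=3 -- no cycle. Running total: 7
Add edge (2,5) w=4 -- no cycle. Running total: 11
Add edge (3,6) w=4 -- no cycle. Running total: 15

MST edges: (1,5,w=1), (2,6,w=3), (3,4,w=3), (2,5,w=4), (3,6,w=4)
Total MST weight: 1 + 3 + 3 + 4 + 4 = 15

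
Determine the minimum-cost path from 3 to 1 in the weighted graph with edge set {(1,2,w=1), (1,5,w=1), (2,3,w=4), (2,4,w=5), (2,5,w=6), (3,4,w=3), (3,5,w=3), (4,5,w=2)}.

Step 1: Build adjacency list with weights:
  1: 2(w=1), 5(w=1)
  2: 1(w=1), 3(w=4), 4(w=5), 5(w=6)
  3: 2(w=4), 4(w=3), 5(w=3)
  4: 2(w=5), 3(w=3), 5(w=2)
  5: 1(w=1), 2(w=6), 3(w=3), 4(w=2)

Step 2: Apply Dijkstra's algorithm from vertex 3:
  Visit vertex 3 (distance=0)
    Update dist[2] = 4
    Update dist[4] = 3
    Update dist[5] = 3
  Visit vertex 4 (distance=3)
  Visit vertex 5 (distance=3)
    Update dist[1] = 4
  Visit vertex 1 (distance=4)

Step 3: Shortest path: 3 -> 5 -> 1
Total weight: 3 + 1 = 4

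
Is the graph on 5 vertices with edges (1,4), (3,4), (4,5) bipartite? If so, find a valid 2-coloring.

Step 1: Attempt 2-coloring using BFS:
  Start at vertex 1, assign color 0
  Color vertex 4 with color 1 (neighbor of 1)
  Color vertex 3 with color 0 (neighbor of 4)
  Color vertex 5 with color 0 (neighbor of 4)
  Start new component at vertex 2, assign color 0

Step 2: 2-coloring succeeded. No conflicts found.
  Set A (color 0): {1, 2, 3, 5}
  Set B (color 1): {4}

The graph is bipartite with partition {1, 2, 3, 5}, {4}.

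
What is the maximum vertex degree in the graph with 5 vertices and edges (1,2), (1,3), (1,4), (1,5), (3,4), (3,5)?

Step 1: Count edges incident to each vertex:
  deg(1) = 4 (neighbors: 2, 3, 4, 5)
  deg(2) = 1 (neighbors: 1)
  deg(3) = 3 (neighbors: 1, 4, 5)
  deg(4) = 2 (neighbors: 1, 3)
  deg(5) = 2 (neighbors: 1, 3)

Step 2: Find maximum:
  max(4, 1, 3, 2, 2) = 4 (vertex 1)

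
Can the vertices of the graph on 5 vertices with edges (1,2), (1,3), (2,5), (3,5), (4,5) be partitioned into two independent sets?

Step 1: Attempt 2-coloring using BFS:
  Start at vertex 1, assign color 0
  Color vertex 2 with color 1 (neighbor of 1)
  Color vertex 3 with color 1 (neighbor of 1)
  Color vertex 5 with color 0 (neighbor of 2)
  Color vertex 4 with color 1 (neighbor of 5)

Step 2: 2-coloring succeeded. No conflicts found.
  Set A (color 0): {1, 5}
  Set B (color 1): {2, 3, 4}

The graph is bipartite with partition {1, 5}, {2, 3, 4}.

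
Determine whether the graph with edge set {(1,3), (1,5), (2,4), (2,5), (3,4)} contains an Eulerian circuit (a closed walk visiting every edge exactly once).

Step 1: Find the degree of each vertex:
  deg(1) = 2
  deg(2) = 2
  deg(3) = 2
  deg(4) = 2
  deg(5) = 2

Step 2: Count vertices with odd degree:
  All vertices have even degree (0 odd-degree vertices)

Step 3: Apply Euler's theorem:
  - Eulerian circuit exists iff graph is connected and all vertices have even degree
  - Eulerian path exists iff graph is connected and has 0 or 2 odd-degree vertices

Graph is connected with 0 odd-degree vertices.
Both Eulerian circuit and Eulerian path exist.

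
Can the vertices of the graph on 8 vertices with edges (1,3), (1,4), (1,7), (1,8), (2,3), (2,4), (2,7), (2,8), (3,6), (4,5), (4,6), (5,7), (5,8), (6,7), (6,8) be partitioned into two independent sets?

Step 1: Attempt 2-coloring using BFS:
  Start at vertex 1, assign color 0
  Color vertex 3 with color 1 (neighbor of 1)
  Color vertex 4 with color 1 (neighbor of 1)
  Color vertex 7 with color 1 (neighbor of 1)
  Color vertex 8 with color 1 (neighbor of 1)
  Color vertex 2 with color 0 (neighbor of 3)
  Color vertex 6 with color 0 (neighbor of 3)
  Color vertex 5 with color 0 (neighbor of 4)

Step 2: 2-coloring succeeded. No conflicts found.
  Set A (color 0): {1, 2, 5, 6}
  Set B (color 1): {3, 4, 7, 8}

The graph is bipartite with partition {1, 2, 5, 6}, {3, 4, 7, 8}.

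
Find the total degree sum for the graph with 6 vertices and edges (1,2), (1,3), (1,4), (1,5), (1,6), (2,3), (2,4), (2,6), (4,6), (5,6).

Step 1: Count edges incident to each vertex:
  deg(1) = 5 (neighbors: 2, 3, 4, 5, 6)
  deg(2) = 4 (neighbors: 1, 3, 4, 6)
  deg(3) = 2 (neighbors: 1, 2)
  deg(4) = 3 (neighbors: 1, 2, 6)
  deg(5) = 2 (neighbors: 1, 6)
  deg(6) = 4 (neighbors: 1, 2, 4, 5)

Step 2: Sum all degrees:
  5 + 4 + 2 + 3 + 2 + 4 = 20

Verification: sum of degrees = 2 * |E| = 2 * 10 = 20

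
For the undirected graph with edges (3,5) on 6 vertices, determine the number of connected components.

Step 1: Build adjacency list from edges:
  1: (none)
  2: (none)
  3: 5
  4: (none)
  5: 3
  6: (none)

Step 2: Run BFS/DFS from vertex 1:
  Visited: {1}
  Reached 1 of 6 vertices

Step 3: Only 1 of 6 vertices reached. Graph is disconnected.
Connected components: {1}, {2}, {3, 5}, {4}, {6}
Number of connected components: 5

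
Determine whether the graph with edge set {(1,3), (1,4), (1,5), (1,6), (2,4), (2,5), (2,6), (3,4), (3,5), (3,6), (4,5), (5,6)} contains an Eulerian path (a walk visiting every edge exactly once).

Step 1: Find the degree of each vertex:
  deg(1) = 4
  deg(2) = 3
  deg(3) = 4
  deg(4) = 4
  deg(5) = 5
  deg(6) = 4

Step 2: Count vertices with odd degree:
  Odd-degree vertices: 2, 5 (2 total)

Step 3: Apply Euler's theorem:
  - Eulerian circuit exists iff graph is connected and all vertices have even degree
  - Eulerian path exists iff graph is connected and has 0 or 2 odd-degree vertices

Graph is connected with exactly 2 odd-degree vertices (2, 5).
Eulerian path exists (starting and ending at the odd-degree vertices), but no Eulerian circuit.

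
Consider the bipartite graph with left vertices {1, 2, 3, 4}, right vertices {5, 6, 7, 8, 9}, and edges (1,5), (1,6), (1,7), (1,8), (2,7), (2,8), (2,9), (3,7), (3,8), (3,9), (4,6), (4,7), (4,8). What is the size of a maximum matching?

Step 1: List the neighbors of each left vertex:
  1: 5, 6, 7, 8
  2: 7, 8, 9
  3: 7, 8, 9
  4: 6, 7, 8

Step 2: Greedily match left vertices, then look for augmenting paths:
  Match 1 -- 5
  Match 2 -- 7
  Match 3 -- 8
  Match 4 -- 6
  No augmenting path remains.

Step 3: Verify this is maximum:
  Matching size 4 = min(|L|, |R|) = min(4, 5), which is an upper bound, so this matching is maximum.

Maximum matching: {(1,5), (2,7), (3,8), (4,6)}
Size: 4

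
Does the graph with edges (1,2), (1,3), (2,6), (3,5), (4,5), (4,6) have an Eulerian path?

Step 1: Find the degree of each vertex:
  deg(1) = 2
  deg(2) = 2
  deg(3) = 2
  deg(4) = 2
  deg(5) = 2
  deg(6) = 2

Step 2: Count vertices with odd degree:
  All vertices have even degree (0 odd-degree vertices)

Step 3: Apply Euler's theorem:
  - Eulerian circuit exists iff graph is connected and all vertices have even degree
  - Eulerian path exists iff graph is connected and has 0 or 2 odd-degree vertices

Graph is connected with 0 odd-degree vertices.
Both Eulerian circuit and Eulerian path exist.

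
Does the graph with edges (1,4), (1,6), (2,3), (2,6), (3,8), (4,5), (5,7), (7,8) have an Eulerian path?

Step 1: Find the degree of each vertex:
  deg(1) = 2
  deg(2) = 2
  deg(3) = 2
  deg(4) = 2
  deg(5) = 2
  deg(6) = 2
  deg(7) = 2
  deg(8) = 2

Step 2: Count vertices with odd degree:
  All vertices have even degree (0 odd-degree vertices)

Step 3: Apply Euler's theorem:
  - Eulerian circuit exists iff graph is connected and all vertices have even degree
  - Eulerian path exists iff graph is connected and has 0 or 2 odd-degree vertices

Graph is connected with 0 odd-degree vertices.
Both Eulerian circuit and Eulerian path exist.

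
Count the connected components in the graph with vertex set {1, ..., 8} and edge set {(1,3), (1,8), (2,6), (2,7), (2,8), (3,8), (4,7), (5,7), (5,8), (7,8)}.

Step 1: Build adjacency list from edges:
  1: 3, 8
  2: 6, 7, 8
  3: 1, 8
  4: 7
  5: 7, 8
  6: 2
  7: 2, 4, 5, 8
  8: 1, 2, 3, 5, 7

Step 2: Run BFS/DFS from vertex 1:
  Visited: {1, 3, 8, 2, 5, 7, 6, 4}
  Reached 8 of 8 vertices

Step 3: All 8 vertices reached from vertex 1, so the graph is connected.
Number of connected components: 1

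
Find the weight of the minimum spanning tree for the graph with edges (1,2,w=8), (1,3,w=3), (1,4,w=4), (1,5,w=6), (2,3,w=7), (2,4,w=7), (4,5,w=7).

Apply Kruskal's algorithm (sort edges by weight, add if no cycle):

Sorted edges by weight:
  (1,3) w=3
  (1,4) w=4
  (1,5) w=6
  (2,3) w=7
  (2,4) w=7
  (4,5) w=7
  (1,2) w=8

Add edge (1,3) w=3 -- no cycle. Running total: 3
Add edge (1,4) w=4 -- no cycle. Running total: 7
Add edge (1,5) w=6 -- no cycle. Running total: 13
Add edge (2,3) w=7 -- no cycle. Running total: 20

MST edges: (1,3,w=3), (1,4,w=4), (1,5,w=6), (2,3,w=7)
Total MST weight: 3 + 4 + 6 + 7 = 20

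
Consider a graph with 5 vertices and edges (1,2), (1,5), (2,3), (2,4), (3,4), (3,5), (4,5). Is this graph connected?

Step 1: Build adjacency list from edges:
  1: 2, 5
  2: 1, 3, 4
  3: 2, 4, 5
  4: 2, 3, 5
  5: 1, 3, 4

Step 2: Run BFS/DFS from vertex 1:
  Visited: {1, 2, 5, 3, 4}
  Reached 5 of 5 vertices

Step 3: All 5 vertices reached from vertex 1, so the graph is connected.
Answer: Yes, the graph is connected.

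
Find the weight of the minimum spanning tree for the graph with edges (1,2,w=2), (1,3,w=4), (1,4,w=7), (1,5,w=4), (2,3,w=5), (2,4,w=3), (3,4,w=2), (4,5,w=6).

Apply Kruskal's algorithm (sort edges by weight, add if no cycle):

Sorted edges by weight:
  (1,2) w=2
  (3,4) w=2
  (2,4) w=3
  (1,5) w=4
  (1,3) w=4
  (2,3) w=5
  (4,5) w=6
  (1,4) w=7

Add edge (1,2) w=2 -- no cycle. Running total: 2
Add edge (3,4) w=2 -- no cycle. Running total: 4
Add edge (2,4) w=3 -- no cycle. Running total: 7
Add edge (1,5) w=4 -- no cycle. Running total: 11

MST edges: (1,2,w=2), (3,4,w=2), (2,4,w=3), (1,5,w=4)
Total MST weight: 2 + 2 + 3 + 4 = 11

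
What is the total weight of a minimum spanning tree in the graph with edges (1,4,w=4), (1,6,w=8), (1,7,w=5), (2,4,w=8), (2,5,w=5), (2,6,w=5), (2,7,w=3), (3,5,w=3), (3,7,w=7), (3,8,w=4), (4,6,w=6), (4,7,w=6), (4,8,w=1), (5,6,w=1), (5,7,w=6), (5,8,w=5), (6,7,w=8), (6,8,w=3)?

Apply Kruskal's algorithm (sort edges by weight, add if no cycle):

Sorted edges by weight:
  (4,8) w=1
  (5,6) w=1
  (2,7) w=3
  (3,5) w=3
  (6,8) w=3
  (1,4) w=4
  (3,8) w=4
  (1,7) w=5
  (2,6) w=5
  (2,5) w=5
  (5,8) w=5
  (4,6) w=6
  (4,7) w=6
  (5,7) w=6
  (3,7) w=7
  (1,6) w=8
  (2,4) w=8
  (6,7) w=8

Add edge (4,8) w=1 -- no cycle. Running total: 1
Add edge (5,6) w=1 -- no cycle. Running total: 2
Add edge (2,7) w=3 -- no cycle. Running total: 5
Add edge (3,5) w=3 -- no cycle. Running total: 8
Add edge (6,8) w=3 -- no cycle. Running total: 11
Add edge (1,4) w=4 -- no cycle. Running total: 15
Skip edge (3,8) w=4 -- would create cycle
Add edge (1,7) w=5 -- no cycle. Running total: 20

MST edges: (4,8,w=1), (5,6,w=1), (2,7,w=3), (3,5,w=3), (6,8,w=3), (1,4,w=4), (1,7,w=5)
Total MST weight: 1 + 1 + 3 + 3 + 3 + 4 + 5 = 20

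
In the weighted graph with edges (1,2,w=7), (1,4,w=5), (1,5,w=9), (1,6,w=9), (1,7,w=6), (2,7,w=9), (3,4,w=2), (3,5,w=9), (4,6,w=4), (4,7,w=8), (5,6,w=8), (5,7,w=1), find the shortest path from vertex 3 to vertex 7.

Step 1: Build adjacency list with weights:
  1: 2(w=7), 4(w=5), 5(w=9), 6(w=9), 7(w=6)
  2: 1(w=7), 7(w=9)
  3: 4(w=2), 5(w=9)
  4: 1(w=5), 3(w=2), 6(w=4), 7(w=8)
  5: 1(w=9), 3(w=9), 6(w=8), 7(w=1)
  6: 1(w=9), 4(w=4), 5(w=8)
  7: 1(w=6), 2(w=9), 4(w=8), 5(w=1)

Step 2: Apply Dijkstra's algorithm from vertex 3:
  Visit vertex 3 (distance=0)
    Update dist[4] = 2
    Update dist[5] = 9
  Visit vertex 4 (distance=2)
    Update dist[1] = 7
    Update dist[6] = 6
    Update dist[7] = 10
  Visit vertex 6 (distance=6)
  Visit vertex 1 (distance=7)
    Update dist[2] = 14
  Visit vertex 5 (distance=9)
  Visit vertex 7 (distance=10)

Step 3: Shortest path: 3 -> 5 -> 7
Total weight: 9 + 1 = 10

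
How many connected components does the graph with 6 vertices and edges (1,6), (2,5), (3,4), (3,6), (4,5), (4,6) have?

Step 1: Build adjacency list from edges:
  1: 6
  2: 5
  3: 4, 6
  4: 3, 5, 6
  5: 2, 4
  6: 1, 3, 4

Step 2: Run BFS/DFS from vertex 1:
  Visited: {1, 6, 3, 4, 5, 2}
  Reached 6 of 6 vertices

Step 3: All 6 vertices reached from vertex 1, so the graph is connected.
Number of connected components: 1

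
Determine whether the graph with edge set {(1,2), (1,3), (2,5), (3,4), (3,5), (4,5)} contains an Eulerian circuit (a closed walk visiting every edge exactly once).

Step 1: Find the degree of each vertex:
  deg(1) = 2
  deg(2) = 2
  deg(3) = 3
  deg(4) = 2
  deg(5) = 3

Step 2: Count vertices with odd degree:
  Odd-degree vertices: 3, 5 (2 total)

Step 3: Apply Euler's theorem:
  - Eulerian circuit exists iff graph is connected and all vertices have even degree
  - Eulerian path exists iff graph is connected and has 0 or 2 odd-degree vertices

Graph is connected with exactly 2 odd-degree vertices (3, 5).
Eulerian path exists (starting and ending at the odd-degree vertices), but no Eulerian circuit.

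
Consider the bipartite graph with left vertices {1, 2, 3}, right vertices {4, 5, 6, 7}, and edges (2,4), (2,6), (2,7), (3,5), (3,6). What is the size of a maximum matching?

Step 1: List the neighbors of each left vertex:
  1: (none)
  2: 4, 6, 7
  3: 5, 6

Step 2: Greedily match left vertices, then look for augmenting paths:
  Match 2 -- 4
  Match 3 -- 5
  No augmenting path remains.

Step 3: Verify this is maximum:
  Matching has size 2. The vertex set {2, 3} covers every edge and has size 2; any matching has at most one edge per cover vertex, so 2 is maximum (König's theorem).

Maximum matching: {(2,4), (3,5)}
Size: 2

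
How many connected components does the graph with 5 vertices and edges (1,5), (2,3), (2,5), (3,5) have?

Step 1: Build adjacency list from edges:
  1: 5
  2: 3, 5
  3: 2, 5
  4: (none)
  5: 1, 2, 3

Step 2: Run BFS/DFS from vertex 1:
  Visited: {1, 5, 2, 3}
  Reached 4 of 5 vertices

Step 3: Only 4 of 5 vertices reached. Graph is disconnected.
Connected components: {1, 2, 3, 5}, {4}
Number of connected components: 2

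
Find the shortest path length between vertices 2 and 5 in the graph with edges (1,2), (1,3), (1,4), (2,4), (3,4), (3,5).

Step 1: Build adjacency list:
  1: 2, 3, 4
  2: 1, 4
  3: 1, 4, 5
  4: 1, 2, 3
  5: 3

Step 2: BFS from vertex 2 to find shortest path to 5:
  vertex 1 reached at distance 1
  vertex 4 reached at distance 1
  vertex 3 reached at distance 2
  vertex 5 reached at distance 3

Step 3: Shortest path: 2 -> 1 -> 3 -> 5
Path length: 3 edges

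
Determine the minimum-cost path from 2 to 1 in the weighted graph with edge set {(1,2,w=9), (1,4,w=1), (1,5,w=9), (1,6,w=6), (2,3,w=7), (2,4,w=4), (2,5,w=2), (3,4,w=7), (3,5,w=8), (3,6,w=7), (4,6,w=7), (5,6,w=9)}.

Step 1: Build adjacency list with weights:
  1: 2(w=9), 4(w=1), 5(w=9), 6(w=6)
  2: 1(w=9), 3(w=7), 4(w=4), 5(w=2)
  3: 2(w=7), 4(w=7), 5(w=8), 6(w=7)
  4: 1(w=1), 2(w=4), 3(w=7), 6(w=7)
  5: 1(w=9), 2(w=2), 3(w=8), 6(w=9)
  6: 1(w=6), 3(w=7), 4(w=7), 5(w=9)

Step 2: Apply Dijkstra's algorithm from vertex 2:
  Visit vertex 2 (distance=0)
    Update dist[1] = 9
    Update dist[3] = 7
    Update dist[4] = 4
    Update dist[5] = 2
  Visit vertex 5 (distance=2)
    Update dist[6] = 11
  Visit vertex 4 (distance=4)
    Update dist[1] = 5
  Visit vertex 1 (distance=5)

Step 3: Shortest path: 2 -> 4 -> 1
Total weight: 4 + 1 = 5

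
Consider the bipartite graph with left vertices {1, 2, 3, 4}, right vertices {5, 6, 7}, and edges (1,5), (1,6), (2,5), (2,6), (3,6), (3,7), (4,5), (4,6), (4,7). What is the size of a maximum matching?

Step 1: List the neighbors of each left vertex:
  1: 5, 6
  2: 5, 6
  3: 6, 7
  4: 5, 6, 7

Step 2: Greedily match left vertices, then look for augmenting paths:
  Match 1 -- 5
  Match 2 -- 6
  Match 3 -- 7
  No augmenting path remains.

Step 3: Verify this is maximum:
  Matching size 3 = min(|L|, |R|) = min(4, 3), which is an upper bound, so this matching is maximum.

Maximum matching: {(1,5), (2,6), (3,7)}
Size: 3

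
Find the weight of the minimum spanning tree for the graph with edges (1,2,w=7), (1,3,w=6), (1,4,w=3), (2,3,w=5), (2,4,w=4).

Apply Kruskal's algorithm (sort edges by weight, add if no cycle):

Sorted edges by weight:
  (1,4) w=3
  (2,4) w=4
  (2,3) w=5
  (1,3) w=6
  (1,2) w=7

Add edge (1,4) w=3 -- no cycle. Running total: 3
Add edge (2,4) w=4 -- no cycle. Running total: 7
Add edge (2,3) w=5 -- no cycle. Running total: 12

MST edges: (1,4,w=3), (2,4,w=4), (2,3,w=5)
Total MST weight: 3 + 4 + 5 = 12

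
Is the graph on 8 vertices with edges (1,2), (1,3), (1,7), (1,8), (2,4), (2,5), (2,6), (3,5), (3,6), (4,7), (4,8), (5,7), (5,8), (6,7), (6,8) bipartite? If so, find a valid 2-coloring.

Step 1: Attempt 2-coloring using BFS:
  Start at vertex 1, assign color 0
  Color vertex 2 with color 1 (neighbor of 1)
  Color vertex 3 with color 1 (neighbor of 1)
  Color vertex 7 with color 1 (neighbor of 1)
  Color vertex 8 with color 1 (neighbor of 1)
  Color vertex 4 with color 0 (neighbor of 2)
  Color vertex 5 with color 0 (neighbor of 2)
  Color vertex 6 with color 0 (neighbor of 2)

Step 2: 2-coloring succeeded. No conflicts found.
  Set A (color 0): {1, 4, 5, 6}
  Set B (color 1): {2, 3, 7, 8}

The graph is bipartite with partition {1, 4, 5, 6}, {2, 3, 7, 8}.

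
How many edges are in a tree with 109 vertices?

A tree on n vertices always has exactly n - 1 edges.
For n = 109: edges = 109 - 1 = 108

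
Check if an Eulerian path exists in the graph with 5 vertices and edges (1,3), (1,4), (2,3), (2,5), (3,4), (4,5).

Step 1: Find the degree of each vertex:
  deg(1) = 2
  deg(2) = 2
  deg(3) = 3
  deg(4) = 3
  deg(5) = 2

Step 2: Count vertices with odd degree:
  Odd-degree vertices: 3, 4 (2 total)

Step 3: Apply Euler's theorem:
  - Eulerian circuit exists iff graph is connected and all vertices have even degree
  - Eulerian path exists iff graph is connected and has 0 or 2 odd-degree vertices

Graph is connected with exactly 2 odd-degree vertices (3, 4).
Eulerian path exists (starting and ending at the odd-degree vertices), but no Eulerian circuit.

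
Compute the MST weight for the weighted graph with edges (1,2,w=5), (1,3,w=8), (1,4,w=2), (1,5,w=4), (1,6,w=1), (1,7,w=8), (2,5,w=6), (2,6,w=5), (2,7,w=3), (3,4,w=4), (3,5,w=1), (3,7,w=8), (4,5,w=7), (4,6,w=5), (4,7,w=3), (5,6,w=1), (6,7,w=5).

Apply Kruskal's algorithm (sort edges by weight, add if no cycle):

Sorted edges by weight:
  (1,6) w=1
  (3,5) w=1
  (5,6) w=1
  (1,4) w=2
  (2,7) w=3
  (4,7) w=3
  (1,5) w=4
  (3,4) w=4
  (1,2) w=5
  (2,6) w=5
  (4,6) w=5
  (6,7) w=5
  (2,5) w=6
  (4,5) w=7
  (1,3) w=8
  (1,7) w=8
  (3,7) w=8

Add edge (1,6) w=1 -- no cycle. Running total: 1
Add edge (3,5) w=1 -- no cycle. Running total: 2
Add edge (5,6) w=1 -- no cycle. Running total: 3
Add edge (1,4) w=2 -- no cycle. Running total: 5
Add edge (2,7) w=3 -- no cycle. Running total: 8
Add edge (4,7) w=3 -- no cycle. Running total: 11

MST edges: (1,6,w=1), (3,5,w=1), (5,6,w=1), (1,4,w=2), (2,7,w=3), (4,7,w=3)
Total MST weight: 1 + 1 + 1 + 2 + 3 + 3 = 11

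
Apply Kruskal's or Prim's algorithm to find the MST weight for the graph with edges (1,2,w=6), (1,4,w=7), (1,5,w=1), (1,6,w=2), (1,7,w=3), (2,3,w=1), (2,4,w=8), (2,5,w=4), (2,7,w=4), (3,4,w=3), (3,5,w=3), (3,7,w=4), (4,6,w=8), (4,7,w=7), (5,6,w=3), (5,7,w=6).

Apply Kruskal's algorithm (sort edges by weight, add if no cycle):

Sorted edges by weight:
  (1,5) w=1
  (2,3) w=1
  (1,6) w=2
  (1,7) w=3
  (3,5) w=3
  (3,4) w=3
  (5,6) w=3
  (2,5) w=4
  (2,7) w=4
  (3,7) w=4
  (1,2) w=6
  (5,7) w=6
  (1,4) w=7
  (4,7) w=7
  (2,4) w=8
  (4,6) w=8

Add edge (1,5) w=1 -- no cycle. Running total: 1
Add edge (2,3) w=1 -- no cycle. Running total: 2
Add edge (1,6) w=2 -- no cycle. Running total: 4
Add edge (1,7) w=3 -- no cycle. Running total: 7
Add edge (3,5) w=3 -- no cycle. Running total: 10
Add edge (3,4) w=3 -- no cycle. Running total: 13

MST edges: (1,5,w=1), (2,3,w=1), (1,6,w=2), (1,7,w=3), (3,5,w=3), (3,4,w=3)
Total MST weight: 1 + 1 + 2 + 3 + 3 + 3 = 13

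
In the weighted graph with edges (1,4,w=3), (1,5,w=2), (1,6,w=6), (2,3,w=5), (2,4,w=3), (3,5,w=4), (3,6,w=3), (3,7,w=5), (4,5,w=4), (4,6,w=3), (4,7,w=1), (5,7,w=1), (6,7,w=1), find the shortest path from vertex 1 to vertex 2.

Step 1: Build adjacency list with weights:
  1: 4(w=3), 5(w=2), 6(w=6)
  2: 3(w=5), 4(w=3)
  3: 2(w=5), 5(w=4), 6(w=3), 7(w=5)
  4: 1(w=3), 2(w=3), 5(w=4), 6(w=3), 7(w=1)
  5: 1(w=2), 3(w=4), 4(w=4), 7(w=1)
  6: 1(w=6), 3(w=3), 4(w=3), 7(w=1)
  7: 3(w=5), 4(w=1), 5(w=1), 6(w=1)

Step 2: Apply Dijkstra's algorithm from vertex 1:
  Visit vertex 1 (distance=0)
    Update dist[4] = 3
    Update dist[5] = 2
    Update dist[6] = 6
  Visit vertex 5 (distance=2)
    Update dist[3] = 6
    Update dist[7] = 3
  Visit vertex 4 (distance=3)
    Update dist[2] = 6
  Visit vertex 7 (distance=3)
    Update dist[6] = 4
  Visit vertex 6 (distance=4)
  Visit vertex 2 (distance=6)

Step 3: Shortest path: 1 -> 4 -> 2
Total weight: 3 + 3 = 6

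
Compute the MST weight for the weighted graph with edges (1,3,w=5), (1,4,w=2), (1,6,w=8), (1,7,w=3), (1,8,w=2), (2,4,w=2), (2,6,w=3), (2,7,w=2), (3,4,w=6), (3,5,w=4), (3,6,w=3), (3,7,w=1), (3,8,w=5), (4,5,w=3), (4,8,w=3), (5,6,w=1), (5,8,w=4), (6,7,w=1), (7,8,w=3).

Apply Kruskal's algorithm (sort edges by weight, add if no cycle):

Sorted edges by weight:
  (3,7) w=1
  (5,6) w=1
  (6,7) w=1
  (1,4) w=2
  (1,8) w=2
  (2,4) w=2
  (2,7) w=2
  (1,7) w=3
  (2,6) w=3
  (3,6) w=3
  (4,8) w=3
  (4,5) w=3
  (7,8) w=3
  (3,5) w=4
  (5,8) w=4
  (1,3) w=5
  (3,8) w=5
  (3,4) w=6
  (1,6) w=8

Add edge (3,7) w=1 -- no cycle. Running total: 1
Add edge (5,6) w=1 -- no cycle. Running total: 2
Add edge (6,7) w=1 -- no cycle. Running total: 3
Add edge (1,4) w=2 -- no cycle. Running total: 5
Add edge (1,8) w=2 -- no cycle. Running total: 7
Add edge (2,4) w=2 -- no cycle. Running total: 9
Add edge (2,7) w=2 -- no cycle. Running total: 11

MST edges: (3,7,w=1), (5,6,w=1), (6,7,w=1), (1,4,w=2), (1,8,w=2), (2,4,w=2), (2,7,w=2)
Total MST weight: 1 + 1 + 1 + 2 + 2 + 2 + 2 = 11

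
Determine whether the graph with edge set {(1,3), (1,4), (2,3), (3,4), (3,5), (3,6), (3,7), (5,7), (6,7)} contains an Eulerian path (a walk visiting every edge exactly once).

Step 1: Find the degree of each vertex:
  deg(1) = 2
  deg(2) = 1
  deg(3) = 6
  deg(4) = 2
  deg(5) = 2
  deg(6) = 2
  deg(7) = 3

Step 2: Count vertices with odd degree:
  Odd-degree vertices: 2, 7 (2 total)

Step 3: Apply Euler's theorem:
  - Eulerian circuit exists iff graph is connected and all vertices have even degree
  - Eulerian path exists iff graph is connected and has 0 or 2 odd-degree vertices

Graph is connected with exactly 2 odd-degree vertices (2, 7).
Eulerian path exists (starting and ending at the odd-degree vertices), but no Eulerian circuit.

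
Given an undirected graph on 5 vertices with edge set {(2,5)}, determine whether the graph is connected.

Step 1: Build adjacency list from edges:
  1: (none)
  2: 5
  3: (none)
  4: (none)
  5: 2

Step 2: Run BFS/DFS from vertex 1:
  Visited: {1}
  Reached 1 of 5 vertices

Step 3: Only 1 of 5 vertices reached. Graph is disconnected.
Connected components: {1}, {2, 5}, {3}, {4}
Answer: No, the graph is not connected (4 components).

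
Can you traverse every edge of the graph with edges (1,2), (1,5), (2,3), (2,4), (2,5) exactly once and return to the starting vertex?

Step 1: Find the degree of each vertex:
  deg(1) = 2
  deg(2) = 4
  deg(3) = 1
  deg(4) = 1
  deg(5) = 2

Step 2: Count vertices with odd degree:
  Odd-degree vertices: 3, 4 (2 total)

Step 3: Apply Euler's theorem:
  - Eulerian circuit exists iff graph is connected and all vertices have even degree
  - Eulerian path exists iff graph is connected and has 0 or 2 odd-degree vertices

Graph is connected with exactly 2 odd-degree vertices (3, 4).
Eulerian path exists (starting and ending at the odd-degree vertices), but no Eulerian circuit.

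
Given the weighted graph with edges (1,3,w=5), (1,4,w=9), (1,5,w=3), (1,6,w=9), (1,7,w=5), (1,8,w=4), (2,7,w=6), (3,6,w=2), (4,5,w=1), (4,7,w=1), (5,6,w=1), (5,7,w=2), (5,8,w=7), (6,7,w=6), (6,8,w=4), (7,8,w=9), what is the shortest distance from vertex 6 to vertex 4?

Step 1: Build adjacency list with weights:
  1: 3(w=5), 4(w=9), 5(w=3), 6(w=9), 7(w=5), 8(w=4)
  2: 7(w=6)
  3: 1(w=5), 6(w=2)
  4: 1(w=9), 5(w=1), 7(w=1)
  5: 1(w=3), 4(w=1), 6(w=1), 7(w=2), 8(w=7)
  6: 1(w=9), 3(w=2), 5(w=1), 7(w=6), 8(w=4)
  7: 1(w=5), 2(w=6), 4(w=1), 5(w=2), 6(w=6), 8(w=9)
  8: 1(w=4), 5(w=7), 6(w=4), 7(w=9)

Step 2: Apply Dijkstra's algorithm from vertex 6:
  Visit vertex 6 (distance=0)
    Update dist[1] = 9
    Update dist[3] = 2
    Update dist[5] = 1
    Update dist[7] = 6
    Update dist[8] = 4
  Visit vertex 5 (distance=1)
    Update dist[1] = 4
    Update dist[4] = 2
    Update dist[7] = 3
  Visit vertex 3 (distance=2)
  Visit vertex 4 (distance=2)

Step 3: Shortest path: 6 -> 5 -> 4
Total weight: 1 + 1 = 2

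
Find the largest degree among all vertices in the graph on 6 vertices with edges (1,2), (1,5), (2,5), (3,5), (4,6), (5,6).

Step 1: Count edges incident to each vertex:
  deg(1) = 2 (neighbors: 2, 5)
  deg(2) = 2 (neighbors: 1, 5)
  deg(3) = 1 (neighbors: 5)
  deg(4) = 1 (neighbors: 6)
  deg(5) = 4 (neighbors: 1, 2, 3, 6)
  deg(6) = 2 (neighbors: 4, 5)

Step 2: Find maximum:
  max(2, 2, 1, 1, 4, 2) = 4 (vertex 5)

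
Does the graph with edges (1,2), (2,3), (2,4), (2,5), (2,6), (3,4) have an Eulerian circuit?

Step 1: Find the degree of each vertex:
  deg(1) = 1
  deg(2) = 5
  deg(3) = 2
  deg(4) = 2
  deg(5) = 1
  deg(6) = 1

Step 2: Count vertices with odd degree:
  Odd-degree vertices: 1, 2, 5, 6 (4 total)

Step 3: Apply Euler's theorem:
  - Eulerian circuit exists iff graph is connected and all vertices have even degree
  - Eulerian path exists iff graph is connected and has 0 or 2 odd-degree vertices

Graph has 4 odd-degree vertices (need 0 or 2).
Neither Eulerian path nor Eulerian circuit exists.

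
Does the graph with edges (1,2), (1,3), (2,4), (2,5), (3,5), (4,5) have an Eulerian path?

Step 1: Find the degree of each vertex:
  deg(1) = 2
  deg(2) = 3
  deg(3) = 2
  deg(4) = 2
  deg(5) = 3

Step 2: Count vertices with odd degree:
  Odd-degree vertices: 2, 5 (2 total)

Step 3: Apply Euler's theorem:
  - Eulerian circuit exists iff graph is connected and all vertices have even degree
  - Eulerian path exists iff graph is connected and has 0 or 2 odd-degree vertices

Graph is connected with exactly 2 odd-degree vertices (2, 5).
Eulerian path exists (starting and ending at the odd-degree vertices), but no Eulerian circuit.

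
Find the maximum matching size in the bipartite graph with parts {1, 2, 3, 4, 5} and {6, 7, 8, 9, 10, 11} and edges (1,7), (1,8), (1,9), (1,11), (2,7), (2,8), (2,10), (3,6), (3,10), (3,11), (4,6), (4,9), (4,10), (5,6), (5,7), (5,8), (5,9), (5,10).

Step 1: List the neighbors of each left vertex:
  1: 7, 8, 9, 11
  2: 7, 8, 10
  3: 6, 10, 11
  4: 6, 9, 10
  5: 6, 7, 8, 9, 10

Step 2: Greedily match left vertices, then look for augmenting paths:
  Match 1 -- 7
  Match 2 -- 8
  Match 3 -- 6
  Match 4 -- 9
  Match 5 -- 10
  No augmenting path remains.

Step 3: Verify this is maximum:
  Matching size 5 = min(|L|, |R|) = min(5, 6), which is an upper bound, so this matching is maximum.

Maximum matching: {(1,7), (2,8), (3,6), (4,9), (5,10)}
Size: 5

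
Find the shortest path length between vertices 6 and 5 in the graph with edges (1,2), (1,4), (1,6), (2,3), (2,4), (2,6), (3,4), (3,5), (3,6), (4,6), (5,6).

Step 1: Build adjacency list:
  1: 2, 4, 6
  2: 1, 3, 4, 6
  3: 2, 4, 5, 6
  4: 1, 2, 3, 6
  5: 3, 6
  6: 1, 2, 3, 4, 5

Step 2: BFS from vertex 6 to find shortest path to 5:
  vertex 1 reached at distance 1
  vertex 2 reached at distance 1
  vertex 3 reached at distance 1
  vertex 4 reached at distance 1
  vertex 5 reached at distance 1

Step 3: Shortest path: 6 -> 5
Path length: 1 edge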